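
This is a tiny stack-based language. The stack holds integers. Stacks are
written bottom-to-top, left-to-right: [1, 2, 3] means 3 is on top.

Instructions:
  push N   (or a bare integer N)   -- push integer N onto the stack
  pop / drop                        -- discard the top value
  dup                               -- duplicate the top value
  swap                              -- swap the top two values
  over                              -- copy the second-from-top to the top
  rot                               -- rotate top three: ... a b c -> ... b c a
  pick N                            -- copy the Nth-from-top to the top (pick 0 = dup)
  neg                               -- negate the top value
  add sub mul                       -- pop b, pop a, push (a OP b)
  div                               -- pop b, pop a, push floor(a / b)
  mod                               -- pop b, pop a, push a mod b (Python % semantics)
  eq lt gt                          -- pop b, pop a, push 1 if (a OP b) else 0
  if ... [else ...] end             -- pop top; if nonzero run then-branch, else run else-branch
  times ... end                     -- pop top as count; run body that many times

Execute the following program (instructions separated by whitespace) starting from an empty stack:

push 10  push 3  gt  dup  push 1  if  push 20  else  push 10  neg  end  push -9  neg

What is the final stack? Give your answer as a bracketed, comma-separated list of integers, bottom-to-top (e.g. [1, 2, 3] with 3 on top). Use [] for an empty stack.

After 'push 10': [10]
After 'push 3': [10, 3]
After 'gt': [1]
After 'dup': [1, 1]
After 'push 1': [1, 1, 1]
After 'if': [1, 1]
After 'push 20': [1, 1, 20]
After 'push -9': [1, 1, 20, -9]
After 'neg': [1, 1, 20, 9]

Answer: [1, 1, 20, 9]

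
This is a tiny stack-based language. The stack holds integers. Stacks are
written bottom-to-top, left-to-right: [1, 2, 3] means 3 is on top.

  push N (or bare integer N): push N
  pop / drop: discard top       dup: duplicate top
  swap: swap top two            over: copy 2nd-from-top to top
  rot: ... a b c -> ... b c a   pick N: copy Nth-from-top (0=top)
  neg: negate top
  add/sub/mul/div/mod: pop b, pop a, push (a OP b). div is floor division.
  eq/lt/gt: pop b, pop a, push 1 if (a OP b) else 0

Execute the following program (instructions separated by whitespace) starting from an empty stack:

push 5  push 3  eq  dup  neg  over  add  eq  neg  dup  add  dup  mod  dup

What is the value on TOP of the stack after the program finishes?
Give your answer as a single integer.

Answer: 0

Derivation:
After 'push 5': [5]
After 'push 3': [5, 3]
After 'eq': [0]
After 'dup': [0, 0]
After 'neg': [0, 0]
After 'over': [0, 0, 0]
After 'add': [0, 0]
After 'eq': [1]
After 'neg': [-1]
After 'dup': [-1, -1]
After 'add': [-2]
After 'dup': [-2, -2]
After 'mod': [0]
After 'dup': [0, 0]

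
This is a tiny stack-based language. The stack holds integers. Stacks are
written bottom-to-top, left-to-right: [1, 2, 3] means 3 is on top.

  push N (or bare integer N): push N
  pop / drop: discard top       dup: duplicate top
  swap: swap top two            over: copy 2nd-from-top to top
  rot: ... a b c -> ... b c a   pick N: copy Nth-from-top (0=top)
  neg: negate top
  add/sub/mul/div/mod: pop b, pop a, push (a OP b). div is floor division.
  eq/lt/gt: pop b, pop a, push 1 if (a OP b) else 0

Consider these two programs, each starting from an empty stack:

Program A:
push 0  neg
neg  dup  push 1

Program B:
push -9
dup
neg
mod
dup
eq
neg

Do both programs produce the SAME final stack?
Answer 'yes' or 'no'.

Answer: no

Derivation:
Program A trace:
  After 'push 0': [0]
  After 'neg': [0]
  After 'neg': [0]
  After 'dup': [0, 0]
  After 'push 1': [0, 0, 1]
Program A final stack: [0, 0, 1]

Program B trace:
  After 'push -9': [-9]
  After 'dup': [-9, -9]
  After 'neg': [-9, 9]
  After 'mod': [0]
  After 'dup': [0, 0]
  After 'eq': [1]
  After 'neg': [-1]
Program B final stack: [-1]
Same: no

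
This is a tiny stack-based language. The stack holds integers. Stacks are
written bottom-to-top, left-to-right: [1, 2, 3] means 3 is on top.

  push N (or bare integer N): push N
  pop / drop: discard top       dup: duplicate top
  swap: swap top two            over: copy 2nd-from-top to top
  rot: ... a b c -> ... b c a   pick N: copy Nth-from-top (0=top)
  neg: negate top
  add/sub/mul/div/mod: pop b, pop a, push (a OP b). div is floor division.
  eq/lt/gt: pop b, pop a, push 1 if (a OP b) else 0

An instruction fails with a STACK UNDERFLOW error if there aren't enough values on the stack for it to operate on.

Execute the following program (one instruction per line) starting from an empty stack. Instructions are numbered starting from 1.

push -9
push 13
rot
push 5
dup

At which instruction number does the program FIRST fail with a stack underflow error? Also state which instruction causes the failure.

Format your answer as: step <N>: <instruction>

Step 1 ('push -9'): stack = [-9], depth = 1
Step 2 ('push 13'): stack = [-9, 13], depth = 2
Step 3 ('rot'): needs 3 value(s) but depth is 2 — STACK UNDERFLOW

Answer: step 3: rot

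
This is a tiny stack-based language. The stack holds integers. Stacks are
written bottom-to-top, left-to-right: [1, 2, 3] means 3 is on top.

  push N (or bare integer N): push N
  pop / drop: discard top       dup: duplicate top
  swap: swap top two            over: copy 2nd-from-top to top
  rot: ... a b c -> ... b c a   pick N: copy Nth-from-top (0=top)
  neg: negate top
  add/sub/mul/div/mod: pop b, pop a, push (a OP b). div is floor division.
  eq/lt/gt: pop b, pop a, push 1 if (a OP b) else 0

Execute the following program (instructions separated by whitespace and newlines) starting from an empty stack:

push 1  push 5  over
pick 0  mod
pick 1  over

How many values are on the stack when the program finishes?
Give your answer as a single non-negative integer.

After 'push 1': stack = [1] (depth 1)
After 'push 5': stack = [1, 5] (depth 2)
After 'over': stack = [1, 5, 1] (depth 3)
After 'pick 0': stack = [1, 5, 1, 1] (depth 4)
After 'mod': stack = [1, 5, 0] (depth 3)
After 'pick 1': stack = [1, 5, 0, 5] (depth 4)
After 'over': stack = [1, 5, 0, 5, 0] (depth 5)

Answer: 5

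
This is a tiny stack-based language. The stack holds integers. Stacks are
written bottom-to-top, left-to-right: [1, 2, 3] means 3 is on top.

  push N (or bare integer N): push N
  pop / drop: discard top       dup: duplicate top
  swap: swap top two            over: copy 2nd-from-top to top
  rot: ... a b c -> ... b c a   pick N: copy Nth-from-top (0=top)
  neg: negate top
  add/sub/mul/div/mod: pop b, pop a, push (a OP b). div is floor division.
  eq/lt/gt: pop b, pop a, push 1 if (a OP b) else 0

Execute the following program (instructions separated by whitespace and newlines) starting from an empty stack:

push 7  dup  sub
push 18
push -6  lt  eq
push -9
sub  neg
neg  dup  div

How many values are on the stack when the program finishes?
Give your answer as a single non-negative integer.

After 'push 7': stack = [7] (depth 1)
After 'dup': stack = [7, 7] (depth 2)
After 'sub': stack = [0] (depth 1)
After 'push 18': stack = [0, 18] (depth 2)
After 'push -6': stack = [0, 18, -6] (depth 3)
After 'lt': stack = [0, 0] (depth 2)
After 'eq': stack = [1] (depth 1)
After 'push -9': stack = [1, -9] (depth 2)
After 'sub': stack = [10] (depth 1)
After 'neg': stack = [-10] (depth 1)
After 'neg': stack = [10] (depth 1)
After 'dup': stack = [10, 10] (depth 2)
After 'div': stack = [1] (depth 1)

Answer: 1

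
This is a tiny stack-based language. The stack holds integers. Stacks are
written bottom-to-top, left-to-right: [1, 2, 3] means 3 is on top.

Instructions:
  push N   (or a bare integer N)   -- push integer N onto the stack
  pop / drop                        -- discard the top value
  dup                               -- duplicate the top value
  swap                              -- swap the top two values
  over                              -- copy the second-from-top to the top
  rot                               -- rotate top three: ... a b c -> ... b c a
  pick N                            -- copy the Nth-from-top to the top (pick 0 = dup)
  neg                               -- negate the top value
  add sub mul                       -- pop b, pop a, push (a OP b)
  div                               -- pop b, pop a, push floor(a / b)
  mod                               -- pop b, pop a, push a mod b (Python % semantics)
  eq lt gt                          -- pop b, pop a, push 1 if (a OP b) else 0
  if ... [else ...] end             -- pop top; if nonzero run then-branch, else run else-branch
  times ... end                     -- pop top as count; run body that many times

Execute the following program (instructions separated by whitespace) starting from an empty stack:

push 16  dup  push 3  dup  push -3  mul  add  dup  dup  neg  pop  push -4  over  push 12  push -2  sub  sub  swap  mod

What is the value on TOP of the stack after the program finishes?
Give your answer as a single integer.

Answer: 0

Derivation:
After 'push 16': [16]
After 'dup': [16, 16]
After 'push 3': [16, 16, 3]
After 'dup': [16, 16, 3, 3]
After 'push -3': [16, 16, 3, 3, -3]
After 'mul': [16, 16, 3, -9]
After 'add': [16, 16, -6]
After 'dup': [16, 16, -6, -6]
After 'dup': [16, 16, -6, -6, -6]
After 'neg': [16, 16, -6, -6, 6]
After 'pop': [16, 16, -6, -6]
After 'push -4': [16, 16, -6, -6, -4]
After 'over': [16, 16, -6, -6, -4, -6]
After 'push 12': [16, 16, -6, -6, -4, -6, 12]
After 'push -2': [16, 16, -6, -6, -4, -6, 12, -2]
After 'sub': [16, 16, -6, -6, -4, -6, 14]
After 'sub': [16, 16, -6, -6, -4, -20]
After 'swap': [16, 16, -6, -6, -20, -4]
After 'mod': [16, 16, -6, -6, 0]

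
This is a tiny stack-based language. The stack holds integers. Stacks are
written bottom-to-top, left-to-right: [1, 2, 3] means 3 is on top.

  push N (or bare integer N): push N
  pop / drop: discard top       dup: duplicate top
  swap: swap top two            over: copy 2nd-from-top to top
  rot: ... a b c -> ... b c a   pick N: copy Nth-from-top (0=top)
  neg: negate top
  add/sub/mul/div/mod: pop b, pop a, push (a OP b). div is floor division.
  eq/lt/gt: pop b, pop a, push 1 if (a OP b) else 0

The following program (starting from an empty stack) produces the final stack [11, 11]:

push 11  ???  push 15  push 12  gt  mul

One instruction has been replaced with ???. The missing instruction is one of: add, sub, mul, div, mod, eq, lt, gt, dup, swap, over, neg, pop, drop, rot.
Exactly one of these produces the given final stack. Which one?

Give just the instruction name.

Answer: dup

Derivation:
Stack before ???: [11]
Stack after ???:  [11, 11]
The instruction that transforms [11] -> [11, 11] is: dup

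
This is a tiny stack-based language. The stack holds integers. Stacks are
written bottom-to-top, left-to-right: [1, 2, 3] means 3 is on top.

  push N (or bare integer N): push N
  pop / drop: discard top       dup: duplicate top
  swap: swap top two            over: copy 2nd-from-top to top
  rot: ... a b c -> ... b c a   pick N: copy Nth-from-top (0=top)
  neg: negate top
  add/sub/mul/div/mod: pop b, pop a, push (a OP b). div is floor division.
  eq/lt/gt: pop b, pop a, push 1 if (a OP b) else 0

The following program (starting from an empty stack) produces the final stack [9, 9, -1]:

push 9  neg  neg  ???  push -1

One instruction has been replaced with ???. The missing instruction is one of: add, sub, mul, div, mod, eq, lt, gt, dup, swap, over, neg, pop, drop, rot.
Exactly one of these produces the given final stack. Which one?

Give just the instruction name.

Stack before ???: [9]
Stack after ???:  [9, 9]
The instruction that transforms [9] -> [9, 9] is: dup

Answer: dup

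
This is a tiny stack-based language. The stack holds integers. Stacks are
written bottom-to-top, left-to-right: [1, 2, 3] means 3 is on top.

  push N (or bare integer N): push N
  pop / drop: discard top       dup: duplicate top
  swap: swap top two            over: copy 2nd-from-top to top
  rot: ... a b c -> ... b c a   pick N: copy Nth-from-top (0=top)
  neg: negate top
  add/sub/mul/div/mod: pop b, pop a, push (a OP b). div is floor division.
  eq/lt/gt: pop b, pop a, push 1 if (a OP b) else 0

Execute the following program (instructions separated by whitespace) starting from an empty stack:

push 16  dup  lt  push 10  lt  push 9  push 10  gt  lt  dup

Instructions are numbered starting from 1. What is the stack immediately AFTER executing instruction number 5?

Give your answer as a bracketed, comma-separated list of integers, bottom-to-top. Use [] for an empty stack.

Answer: [1]

Derivation:
Step 1 ('push 16'): [16]
Step 2 ('dup'): [16, 16]
Step 3 ('lt'): [0]
Step 4 ('push 10'): [0, 10]
Step 5 ('lt'): [1]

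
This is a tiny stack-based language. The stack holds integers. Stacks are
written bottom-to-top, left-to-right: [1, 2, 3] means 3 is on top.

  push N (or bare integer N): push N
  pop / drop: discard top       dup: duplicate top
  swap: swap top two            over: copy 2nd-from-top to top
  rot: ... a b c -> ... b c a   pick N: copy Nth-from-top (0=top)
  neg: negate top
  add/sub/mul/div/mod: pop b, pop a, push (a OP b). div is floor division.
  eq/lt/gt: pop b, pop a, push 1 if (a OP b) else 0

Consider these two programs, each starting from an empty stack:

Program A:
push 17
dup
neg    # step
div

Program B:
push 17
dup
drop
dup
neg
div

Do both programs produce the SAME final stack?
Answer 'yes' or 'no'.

Program A trace:
  After 'push 17': [17]
  After 'dup': [17, 17]
  After 'neg': [17, -17]
  After 'div': [-1]
Program A final stack: [-1]

Program B trace:
  After 'push 17': [17]
  After 'dup': [17, 17]
  After 'drop': [17]
  After 'dup': [17, 17]
  After 'neg': [17, -17]
  After 'div': [-1]
Program B final stack: [-1]
Same: yes

Answer: yes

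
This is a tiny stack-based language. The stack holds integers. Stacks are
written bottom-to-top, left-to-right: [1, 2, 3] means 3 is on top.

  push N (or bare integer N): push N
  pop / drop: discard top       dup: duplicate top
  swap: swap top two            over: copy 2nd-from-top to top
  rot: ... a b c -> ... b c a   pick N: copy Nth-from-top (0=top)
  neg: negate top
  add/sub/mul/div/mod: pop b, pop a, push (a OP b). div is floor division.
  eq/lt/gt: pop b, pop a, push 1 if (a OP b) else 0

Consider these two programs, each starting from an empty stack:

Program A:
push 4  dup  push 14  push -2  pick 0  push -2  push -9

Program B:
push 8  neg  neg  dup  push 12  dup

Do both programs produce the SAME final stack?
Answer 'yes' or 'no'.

Program A trace:
  After 'push 4': [4]
  After 'dup': [4, 4]
  After 'push 14': [4, 4, 14]
  After 'push -2': [4, 4, 14, -2]
  After 'pick 0': [4, 4, 14, -2, -2]
  After 'push -2': [4, 4, 14, -2, -2, -2]
  After 'push -9': [4, 4, 14, -2, -2, -2, -9]
Program A final stack: [4, 4, 14, -2, -2, -2, -9]

Program B trace:
  After 'push 8': [8]
  After 'neg': [-8]
  After 'neg': [8]
  After 'dup': [8, 8]
  After 'push 12': [8, 8, 12]
  After 'dup': [8, 8, 12, 12]
Program B final stack: [8, 8, 12, 12]
Same: no

Answer: no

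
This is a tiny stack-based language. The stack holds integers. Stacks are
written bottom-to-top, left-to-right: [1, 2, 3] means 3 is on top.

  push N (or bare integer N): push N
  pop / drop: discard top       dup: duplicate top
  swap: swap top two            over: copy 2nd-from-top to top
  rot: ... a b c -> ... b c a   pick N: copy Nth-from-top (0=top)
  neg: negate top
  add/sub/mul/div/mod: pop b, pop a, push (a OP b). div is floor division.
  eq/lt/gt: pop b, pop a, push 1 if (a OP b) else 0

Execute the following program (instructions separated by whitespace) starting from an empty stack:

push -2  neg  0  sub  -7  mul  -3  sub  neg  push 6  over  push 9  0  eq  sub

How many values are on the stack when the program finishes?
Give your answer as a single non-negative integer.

After 'push -2': stack = [-2] (depth 1)
After 'neg': stack = [2] (depth 1)
After 'push 0': stack = [2, 0] (depth 2)
After 'sub': stack = [2] (depth 1)
After 'push -7': stack = [2, -7] (depth 2)
After 'mul': stack = [-14] (depth 1)
After 'push -3': stack = [-14, -3] (depth 2)
After 'sub': stack = [-11] (depth 1)
After 'neg': stack = [11] (depth 1)
After 'push 6': stack = [11, 6] (depth 2)
After 'over': stack = [11, 6, 11] (depth 3)
After 'push 9': stack = [11, 6, 11, 9] (depth 4)
After 'push 0': stack = [11, 6, 11, 9, 0] (depth 5)
After 'eq': stack = [11, 6, 11, 0] (depth 4)
After 'sub': stack = [11, 6, 11] (depth 3)

Answer: 3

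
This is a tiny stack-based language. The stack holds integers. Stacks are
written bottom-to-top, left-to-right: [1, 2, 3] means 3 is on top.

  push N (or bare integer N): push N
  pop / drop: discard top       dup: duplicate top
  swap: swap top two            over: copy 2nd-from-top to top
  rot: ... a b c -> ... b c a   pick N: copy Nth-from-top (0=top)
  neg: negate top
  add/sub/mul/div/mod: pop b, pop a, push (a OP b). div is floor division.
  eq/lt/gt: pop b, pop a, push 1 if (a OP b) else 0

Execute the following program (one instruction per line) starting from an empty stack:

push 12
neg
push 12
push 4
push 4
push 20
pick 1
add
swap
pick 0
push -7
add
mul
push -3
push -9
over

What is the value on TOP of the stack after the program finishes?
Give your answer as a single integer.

After 'push 12': [12]
After 'neg': [-12]
After 'push 12': [-12, 12]
After 'push 4': [-12, 12, 4]
After 'push 4': [-12, 12, 4, 4]
After 'push 20': [-12, 12, 4, 4, 20]
After 'pick 1': [-12, 12, 4, 4, 20, 4]
After 'add': [-12, 12, 4, 4, 24]
After 'swap': [-12, 12, 4, 24, 4]
After 'pick 0': [-12, 12, 4, 24, 4, 4]
After 'push -7': [-12, 12, 4, 24, 4, 4, -7]
After 'add': [-12, 12, 4, 24, 4, -3]
After 'mul': [-12, 12, 4, 24, -12]
After 'push -3': [-12, 12, 4, 24, -12, -3]
After 'push -9': [-12, 12, 4, 24, -12, -3, -9]
After 'over': [-12, 12, 4, 24, -12, -3, -9, -3]

Answer: -3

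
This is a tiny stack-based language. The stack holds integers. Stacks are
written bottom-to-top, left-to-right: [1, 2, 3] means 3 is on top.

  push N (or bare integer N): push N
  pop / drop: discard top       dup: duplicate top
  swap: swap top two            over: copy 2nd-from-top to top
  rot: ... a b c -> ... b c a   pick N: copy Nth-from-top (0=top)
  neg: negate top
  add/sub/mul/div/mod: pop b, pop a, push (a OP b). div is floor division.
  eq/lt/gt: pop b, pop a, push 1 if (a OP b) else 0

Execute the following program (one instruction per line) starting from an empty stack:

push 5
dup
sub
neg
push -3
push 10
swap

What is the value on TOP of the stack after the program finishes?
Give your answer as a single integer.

Answer: -3

Derivation:
After 'push 5': [5]
After 'dup': [5, 5]
After 'sub': [0]
After 'neg': [0]
After 'push -3': [0, -3]
After 'push 10': [0, -3, 10]
After 'swap': [0, 10, -3]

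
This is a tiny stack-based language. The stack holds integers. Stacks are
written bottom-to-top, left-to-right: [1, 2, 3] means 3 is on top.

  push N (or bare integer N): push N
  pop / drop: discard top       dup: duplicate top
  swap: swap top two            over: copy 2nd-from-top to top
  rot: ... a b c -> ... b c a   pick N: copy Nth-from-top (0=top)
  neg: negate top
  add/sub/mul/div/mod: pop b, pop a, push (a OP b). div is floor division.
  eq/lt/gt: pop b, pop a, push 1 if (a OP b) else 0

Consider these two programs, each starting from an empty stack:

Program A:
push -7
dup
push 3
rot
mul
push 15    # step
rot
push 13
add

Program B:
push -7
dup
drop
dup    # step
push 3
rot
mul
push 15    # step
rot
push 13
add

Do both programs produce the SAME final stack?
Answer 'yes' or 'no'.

Program A trace:
  After 'push -7': [-7]
  After 'dup': [-7, -7]
  After 'push 3': [-7, -7, 3]
  After 'rot': [-7, 3, -7]
  After 'mul': [-7, -21]
  After 'push 15': [-7, -21, 15]
  After 'rot': [-21, 15, -7]
  After 'push 13': [-21, 15, -7, 13]
  After 'add': [-21, 15, 6]
Program A final stack: [-21, 15, 6]

Program B trace:
  After 'push -7': [-7]
  After 'dup': [-7, -7]
  After 'drop': [-7]
  After 'dup': [-7, -7]
  After 'push 3': [-7, -7, 3]
  After 'rot': [-7, 3, -7]
  After 'mul': [-7, -21]
  After 'push 15': [-7, -21, 15]
  After 'rot': [-21, 15, -7]
  After 'push 13': [-21, 15, -7, 13]
  After 'add': [-21, 15, 6]
Program B final stack: [-21, 15, 6]
Same: yes

Answer: yes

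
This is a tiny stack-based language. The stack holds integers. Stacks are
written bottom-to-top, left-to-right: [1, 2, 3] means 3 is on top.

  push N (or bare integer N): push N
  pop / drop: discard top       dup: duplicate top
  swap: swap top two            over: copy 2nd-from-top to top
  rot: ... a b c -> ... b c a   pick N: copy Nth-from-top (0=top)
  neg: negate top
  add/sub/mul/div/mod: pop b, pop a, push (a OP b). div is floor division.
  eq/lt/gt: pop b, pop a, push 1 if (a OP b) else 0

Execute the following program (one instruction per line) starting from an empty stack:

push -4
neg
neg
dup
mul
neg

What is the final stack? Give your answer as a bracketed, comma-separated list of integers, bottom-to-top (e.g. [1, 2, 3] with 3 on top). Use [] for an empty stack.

Answer: [-16]

Derivation:
After 'push -4': [-4]
After 'neg': [4]
After 'neg': [-4]
After 'dup': [-4, -4]
After 'mul': [16]
After 'neg': [-16]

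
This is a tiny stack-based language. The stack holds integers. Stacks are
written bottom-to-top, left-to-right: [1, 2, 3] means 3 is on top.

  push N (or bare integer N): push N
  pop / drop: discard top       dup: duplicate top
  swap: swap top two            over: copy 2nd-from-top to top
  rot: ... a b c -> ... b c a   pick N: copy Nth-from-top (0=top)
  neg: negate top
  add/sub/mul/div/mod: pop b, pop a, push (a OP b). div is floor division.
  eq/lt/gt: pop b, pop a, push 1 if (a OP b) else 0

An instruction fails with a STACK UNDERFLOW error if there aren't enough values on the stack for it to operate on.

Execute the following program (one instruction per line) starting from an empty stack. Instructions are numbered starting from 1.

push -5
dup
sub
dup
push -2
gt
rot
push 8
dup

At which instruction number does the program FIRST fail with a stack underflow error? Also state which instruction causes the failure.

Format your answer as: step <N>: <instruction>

Step 1 ('push -5'): stack = [-5], depth = 1
Step 2 ('dup'): stack = [-5, -5], depth = 2
Step 3 ('sub'): stack = [0], depth = 1
Step 4 ('dup'): stack = [0, 0], depth = 2
Step 5 ('push -2'): stack = [0, 0, -2], depth = 3
Step 6 ('gt'): stack = [0, 1], depth = 2
Step 7 ('rot'): needs 3 value(s) but depth is 2 — STACK UNDERFLOW

Answer: step 7: rot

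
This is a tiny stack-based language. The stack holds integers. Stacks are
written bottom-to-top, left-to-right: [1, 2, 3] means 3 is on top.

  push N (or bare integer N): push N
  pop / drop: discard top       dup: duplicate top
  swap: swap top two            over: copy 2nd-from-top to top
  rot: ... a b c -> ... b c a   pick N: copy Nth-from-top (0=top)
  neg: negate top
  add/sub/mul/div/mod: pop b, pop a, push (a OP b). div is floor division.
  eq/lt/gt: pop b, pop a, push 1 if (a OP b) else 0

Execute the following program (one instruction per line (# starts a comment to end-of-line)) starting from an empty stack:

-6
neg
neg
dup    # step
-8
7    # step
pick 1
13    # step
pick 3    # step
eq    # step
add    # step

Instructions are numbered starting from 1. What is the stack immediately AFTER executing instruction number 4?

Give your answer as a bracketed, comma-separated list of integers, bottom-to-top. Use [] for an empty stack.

Step 1 ('-6'): [-6]
Step 2 ('neg'): [6]
Step 3 ('neg'): [-6]
Step 4 ('dup'): [-6, -6]

Answer: [-6, -6]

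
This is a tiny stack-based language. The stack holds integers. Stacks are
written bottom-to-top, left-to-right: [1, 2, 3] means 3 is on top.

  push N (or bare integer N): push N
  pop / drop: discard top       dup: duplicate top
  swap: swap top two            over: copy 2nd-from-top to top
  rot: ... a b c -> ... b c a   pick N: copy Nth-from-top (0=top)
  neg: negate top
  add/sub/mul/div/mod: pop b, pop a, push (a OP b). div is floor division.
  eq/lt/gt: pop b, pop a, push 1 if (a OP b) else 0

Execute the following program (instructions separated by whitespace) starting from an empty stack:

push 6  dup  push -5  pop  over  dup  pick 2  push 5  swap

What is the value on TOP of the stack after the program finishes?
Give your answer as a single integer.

After 'push 6': [6]
After 'dup': [6, 6]
After 'push -5': [6, 6, -5]
After 'pop': [6, 6]
After 'over': [6, 6, 6]
After 'dup': [6, 6, 6, 6]
After 'pick 2': [6, 6, 6, 6, 6]
After 'push 5': [6, 6, 6, 6, 6, 5]
After 'swap': [6, 6, 6, 6, 5, 6]

Answer: 6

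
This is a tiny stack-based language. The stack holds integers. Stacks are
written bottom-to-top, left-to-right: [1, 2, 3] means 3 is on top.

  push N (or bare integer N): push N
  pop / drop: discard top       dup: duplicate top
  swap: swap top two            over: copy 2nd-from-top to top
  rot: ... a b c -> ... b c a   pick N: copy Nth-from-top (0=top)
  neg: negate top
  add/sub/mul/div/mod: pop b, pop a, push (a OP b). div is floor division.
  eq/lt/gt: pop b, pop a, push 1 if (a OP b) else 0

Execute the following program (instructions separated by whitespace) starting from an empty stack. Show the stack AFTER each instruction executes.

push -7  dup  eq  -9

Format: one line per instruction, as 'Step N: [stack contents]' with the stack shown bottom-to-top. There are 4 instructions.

Step 1: [-7]
Step 2: [-7, -7]
Step 3: [1]
Step 4: [1, -9]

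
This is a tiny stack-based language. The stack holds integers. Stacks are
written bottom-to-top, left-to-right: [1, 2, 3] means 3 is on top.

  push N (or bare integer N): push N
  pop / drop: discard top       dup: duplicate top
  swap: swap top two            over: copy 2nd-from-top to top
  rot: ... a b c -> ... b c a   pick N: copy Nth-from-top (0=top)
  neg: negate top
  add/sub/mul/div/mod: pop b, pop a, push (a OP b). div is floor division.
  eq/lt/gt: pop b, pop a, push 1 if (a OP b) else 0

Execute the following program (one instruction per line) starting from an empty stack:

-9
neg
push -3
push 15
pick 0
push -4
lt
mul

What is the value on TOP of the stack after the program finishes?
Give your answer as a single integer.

Answer: 0

Derivation:
After 'push -9': [-9]
After 'neg': [9]
After 'push -3': [9, -3]
After 'push 15': [9, -3, 15]
After 'pick 0': [9, -3, 15, 15]
After 'push -4': [9, -3, 15, 15, -4]
After 'lt': [9, -3, 15, 0]
After 'mul': [9, -3, 0]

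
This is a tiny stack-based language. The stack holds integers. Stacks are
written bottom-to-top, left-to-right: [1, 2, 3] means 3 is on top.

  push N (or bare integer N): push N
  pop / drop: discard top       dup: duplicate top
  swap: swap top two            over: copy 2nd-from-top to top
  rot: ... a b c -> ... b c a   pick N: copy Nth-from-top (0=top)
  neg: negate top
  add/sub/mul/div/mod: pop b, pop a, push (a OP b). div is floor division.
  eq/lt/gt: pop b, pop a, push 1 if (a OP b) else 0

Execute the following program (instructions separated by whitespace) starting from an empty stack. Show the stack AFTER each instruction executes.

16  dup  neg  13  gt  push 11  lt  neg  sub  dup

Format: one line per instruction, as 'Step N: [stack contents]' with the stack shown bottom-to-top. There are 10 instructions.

Step 1: [16]
Step 2: [16, 16]
Step 3: [16, -16]
Step 4: [16, -16, 13]
Step 5: [16, 0]
Step 6: [16, 0, 11]
Step 7: [16, 1]
Step 8: [16, -1]
Step 9: [17]
Step 10: [17, 17]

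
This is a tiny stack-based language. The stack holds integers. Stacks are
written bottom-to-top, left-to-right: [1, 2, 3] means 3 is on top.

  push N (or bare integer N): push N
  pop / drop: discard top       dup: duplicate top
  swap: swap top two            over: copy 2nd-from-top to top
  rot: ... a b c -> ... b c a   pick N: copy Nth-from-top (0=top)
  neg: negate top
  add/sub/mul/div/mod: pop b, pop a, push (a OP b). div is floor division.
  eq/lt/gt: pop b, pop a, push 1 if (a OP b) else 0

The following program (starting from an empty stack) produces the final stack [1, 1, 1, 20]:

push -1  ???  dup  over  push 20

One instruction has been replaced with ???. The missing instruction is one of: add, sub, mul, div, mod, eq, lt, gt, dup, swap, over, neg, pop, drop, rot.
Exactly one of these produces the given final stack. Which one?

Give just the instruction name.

Stack before ???: [-1]
Stack after ???:  [1]
The instruction that transforms [-1] -> [1] is: neg

Answer: neg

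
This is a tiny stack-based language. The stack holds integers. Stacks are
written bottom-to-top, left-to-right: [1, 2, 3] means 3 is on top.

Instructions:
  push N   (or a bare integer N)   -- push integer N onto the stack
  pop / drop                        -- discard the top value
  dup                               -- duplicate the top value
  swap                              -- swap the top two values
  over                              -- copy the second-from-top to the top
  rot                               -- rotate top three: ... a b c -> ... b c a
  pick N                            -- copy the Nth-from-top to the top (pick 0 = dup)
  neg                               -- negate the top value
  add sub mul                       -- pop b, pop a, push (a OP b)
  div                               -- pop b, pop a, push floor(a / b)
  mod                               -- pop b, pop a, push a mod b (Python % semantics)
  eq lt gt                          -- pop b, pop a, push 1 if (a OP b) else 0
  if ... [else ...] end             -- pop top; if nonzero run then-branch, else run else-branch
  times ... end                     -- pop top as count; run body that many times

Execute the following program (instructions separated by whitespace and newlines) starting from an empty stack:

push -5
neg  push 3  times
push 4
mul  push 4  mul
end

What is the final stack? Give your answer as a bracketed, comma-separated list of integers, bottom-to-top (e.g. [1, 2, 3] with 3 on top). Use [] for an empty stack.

Answer: [20480]

Derivation:
After 'push -5': [-5]
After 'neg': [5]
After 'push 3': [5, 3]
After 'times': [5]
After 'push 4': [5, 4]
After 'mul': [20]
After 'push 4': [20, 4]
After 'mul': [80]
After 'push 4': [80, 4]
After 'mul': [320]
After 'push 4': [320, 4]
After 'mul': [1280]
After 'push 4': [1280, 4]
After 'mul': [5120]
After 'push 4': [5120, 4]
After 'mul': [20480]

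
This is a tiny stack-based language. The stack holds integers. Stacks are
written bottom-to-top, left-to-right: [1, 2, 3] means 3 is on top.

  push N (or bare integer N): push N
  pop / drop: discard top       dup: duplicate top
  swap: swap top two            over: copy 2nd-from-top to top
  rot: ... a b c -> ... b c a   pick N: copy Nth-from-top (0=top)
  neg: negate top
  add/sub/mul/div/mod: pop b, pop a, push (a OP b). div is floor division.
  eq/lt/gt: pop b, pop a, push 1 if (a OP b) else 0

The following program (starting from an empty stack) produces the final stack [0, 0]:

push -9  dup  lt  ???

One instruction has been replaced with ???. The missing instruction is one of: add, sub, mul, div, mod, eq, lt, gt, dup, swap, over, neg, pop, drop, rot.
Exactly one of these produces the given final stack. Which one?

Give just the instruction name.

Answer: dup

Derivation:
Stack before ???: [0]
Stack after ???:  [0, 0]
The instruction that transforms [0] -> [0, 0] is: dup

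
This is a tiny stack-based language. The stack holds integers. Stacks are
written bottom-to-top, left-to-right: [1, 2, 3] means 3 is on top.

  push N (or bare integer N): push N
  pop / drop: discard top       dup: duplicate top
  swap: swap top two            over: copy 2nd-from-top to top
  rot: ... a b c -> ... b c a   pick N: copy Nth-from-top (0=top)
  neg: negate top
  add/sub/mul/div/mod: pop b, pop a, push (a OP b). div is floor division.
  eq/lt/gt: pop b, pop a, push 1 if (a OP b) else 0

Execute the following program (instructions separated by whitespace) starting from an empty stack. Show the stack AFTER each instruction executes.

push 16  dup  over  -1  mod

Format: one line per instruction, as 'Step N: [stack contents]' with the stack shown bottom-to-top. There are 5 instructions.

Step 1: [16]
Step 2: [16, 16]
Step 3: [16, 16, 16]
Step 4: [16, 16, 16, -1]
Step 5: [16, 16, 0]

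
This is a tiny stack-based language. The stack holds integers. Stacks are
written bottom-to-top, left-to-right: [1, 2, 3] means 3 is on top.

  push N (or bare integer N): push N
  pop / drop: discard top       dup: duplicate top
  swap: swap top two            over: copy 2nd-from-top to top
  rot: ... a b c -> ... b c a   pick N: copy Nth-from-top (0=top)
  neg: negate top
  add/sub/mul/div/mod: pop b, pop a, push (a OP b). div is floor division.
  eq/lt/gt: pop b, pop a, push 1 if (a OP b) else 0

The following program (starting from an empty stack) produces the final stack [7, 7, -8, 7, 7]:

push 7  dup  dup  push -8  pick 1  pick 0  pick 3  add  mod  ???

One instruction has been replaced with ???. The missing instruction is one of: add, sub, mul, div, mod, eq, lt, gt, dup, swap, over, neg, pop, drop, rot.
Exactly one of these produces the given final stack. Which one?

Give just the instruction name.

Stack before ???: [7, 7, 7, -8, 7]
Stack after ???:  [7, 7, -8, 7, 7]
The instruction that transforms [7, 7, 7, -8, 7] -> [7, 7, -8, 7, 7] is: rot

Answer: rot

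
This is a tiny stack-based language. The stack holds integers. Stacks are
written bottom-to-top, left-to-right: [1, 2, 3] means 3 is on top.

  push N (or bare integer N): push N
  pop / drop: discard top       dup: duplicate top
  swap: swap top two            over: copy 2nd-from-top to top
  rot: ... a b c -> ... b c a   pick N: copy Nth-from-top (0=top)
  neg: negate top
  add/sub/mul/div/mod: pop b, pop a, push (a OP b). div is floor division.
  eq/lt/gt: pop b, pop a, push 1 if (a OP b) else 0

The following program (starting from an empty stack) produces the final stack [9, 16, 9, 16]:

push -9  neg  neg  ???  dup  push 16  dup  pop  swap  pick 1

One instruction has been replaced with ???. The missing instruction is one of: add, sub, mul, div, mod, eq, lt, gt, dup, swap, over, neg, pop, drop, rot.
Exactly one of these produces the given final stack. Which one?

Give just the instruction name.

Answer: neg

Derivation:
Stack before ???: [-9]
Stack after ???:  [9]
The instruction that transforms [-9] -> [9] is: neg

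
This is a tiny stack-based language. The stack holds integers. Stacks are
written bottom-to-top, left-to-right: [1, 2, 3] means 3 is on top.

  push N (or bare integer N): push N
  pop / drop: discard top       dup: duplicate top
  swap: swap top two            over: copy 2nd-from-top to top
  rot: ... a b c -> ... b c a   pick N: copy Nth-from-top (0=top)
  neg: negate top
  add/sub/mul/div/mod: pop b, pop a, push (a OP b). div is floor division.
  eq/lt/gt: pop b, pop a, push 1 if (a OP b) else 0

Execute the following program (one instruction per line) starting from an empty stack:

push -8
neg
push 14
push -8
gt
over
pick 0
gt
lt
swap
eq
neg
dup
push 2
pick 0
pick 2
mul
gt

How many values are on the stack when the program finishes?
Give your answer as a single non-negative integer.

After 'push -8': stack = [-8] (depth 1)
After 'neg': stack = [8] (depth 1)
After 'push 14': stack = [8, 14] (depth 2)
After 'push -8': stack = [8, 14, -8] (depth 3)
After 'gt': stack = [8, 1] (depth 2)
After 'over': stack = [8, 1, 8] (depth 3)
After 'pick 0': stack = [8, 1, 8, 8] (depth 4)
After 'gt': stack = [8, 1, 0] (depth 3)
After 'lt': stack = [8, 0] (depth 2)
After 'swap': stack = [0, 8] (depth 2)
After 'eq': stack = [0] (depth 1)
After 'neg': stack = [0] (depth 1)
After 'dup': stack = [0, 0] (depth 2)
After 'push 2': stack = [0, 0, 2] (depth 3)
After 'pick 0': stack = [0, 0, 2, 2] (depth 4)
After 'pick 2': stack = [0, 0, 2, 2, 0] (depth 5)
After 'mul': stack = [0, 0, 2, 0] (depth 4)
After 'gt': stack = [0, 0, 1] (depth 3)

Answer: 3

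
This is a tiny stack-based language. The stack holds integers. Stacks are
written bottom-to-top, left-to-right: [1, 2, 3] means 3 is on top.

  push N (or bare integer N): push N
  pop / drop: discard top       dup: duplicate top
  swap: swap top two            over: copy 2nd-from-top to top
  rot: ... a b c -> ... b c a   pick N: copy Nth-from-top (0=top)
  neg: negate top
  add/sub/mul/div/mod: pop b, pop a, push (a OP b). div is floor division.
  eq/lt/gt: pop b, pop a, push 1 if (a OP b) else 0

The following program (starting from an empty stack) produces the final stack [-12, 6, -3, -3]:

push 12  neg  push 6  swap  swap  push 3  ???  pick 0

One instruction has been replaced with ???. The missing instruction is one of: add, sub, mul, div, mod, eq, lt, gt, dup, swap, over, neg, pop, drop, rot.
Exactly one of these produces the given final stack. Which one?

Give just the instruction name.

Answer: neg

Derivation:
Stack before ???: [-12, 6, 3]
Stack after ???:  [-12, 6, -3]
The instruction that transforms [-12, 6, 3] -> [-12, 6, -3] is: neg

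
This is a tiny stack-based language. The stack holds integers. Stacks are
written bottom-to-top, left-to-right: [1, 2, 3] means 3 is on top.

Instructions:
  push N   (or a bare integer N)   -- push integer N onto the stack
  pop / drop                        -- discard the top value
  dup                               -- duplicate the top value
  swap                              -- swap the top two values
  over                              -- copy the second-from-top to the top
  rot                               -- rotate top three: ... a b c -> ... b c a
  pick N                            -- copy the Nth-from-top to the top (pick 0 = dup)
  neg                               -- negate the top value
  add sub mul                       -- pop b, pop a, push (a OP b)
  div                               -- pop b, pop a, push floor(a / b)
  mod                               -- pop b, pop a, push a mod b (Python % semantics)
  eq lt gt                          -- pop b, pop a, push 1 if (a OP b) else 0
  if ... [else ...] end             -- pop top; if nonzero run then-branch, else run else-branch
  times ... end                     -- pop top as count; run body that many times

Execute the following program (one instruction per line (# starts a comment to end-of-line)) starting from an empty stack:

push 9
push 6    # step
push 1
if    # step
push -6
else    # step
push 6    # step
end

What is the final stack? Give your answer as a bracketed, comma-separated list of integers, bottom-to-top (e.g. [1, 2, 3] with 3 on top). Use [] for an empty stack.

Answer: [9, 6, -6]

Derivation:
After 'push 9': [9]
After 'push 6': [9, 6]
After 'push 1': [9, 6, 1]
After 'if': [9, 6]
After 'push -6': [9, 6, -6]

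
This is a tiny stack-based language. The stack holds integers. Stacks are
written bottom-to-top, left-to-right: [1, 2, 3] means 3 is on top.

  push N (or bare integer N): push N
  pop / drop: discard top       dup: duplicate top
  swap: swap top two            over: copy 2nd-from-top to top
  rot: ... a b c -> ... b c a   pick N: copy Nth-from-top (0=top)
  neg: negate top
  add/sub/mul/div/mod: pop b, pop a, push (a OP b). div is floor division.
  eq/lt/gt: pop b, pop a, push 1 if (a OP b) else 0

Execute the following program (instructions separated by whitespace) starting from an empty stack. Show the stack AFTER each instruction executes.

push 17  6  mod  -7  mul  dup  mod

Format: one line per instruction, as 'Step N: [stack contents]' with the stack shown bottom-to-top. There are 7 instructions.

Step 1: [17]
Step 2: [17, 6]
Step 3: [5]
Step 4: [5, -7]
Step 5: [-35]
Step 6: [-35, -35]
Step 7: [0]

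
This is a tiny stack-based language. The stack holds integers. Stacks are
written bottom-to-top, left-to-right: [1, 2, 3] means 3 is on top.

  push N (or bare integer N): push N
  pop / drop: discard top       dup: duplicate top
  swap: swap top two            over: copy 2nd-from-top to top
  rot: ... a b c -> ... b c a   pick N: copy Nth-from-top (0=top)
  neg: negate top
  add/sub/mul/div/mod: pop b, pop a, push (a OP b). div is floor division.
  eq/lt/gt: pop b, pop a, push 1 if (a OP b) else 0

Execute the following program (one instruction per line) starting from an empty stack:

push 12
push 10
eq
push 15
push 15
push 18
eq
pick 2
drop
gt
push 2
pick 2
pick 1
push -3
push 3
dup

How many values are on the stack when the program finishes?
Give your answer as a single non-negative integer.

Answer: 8

Derivation:
After 'push 12': stack = [12] (depth 1)
After 'push 10': stack = [12, 10] (depth 2)
After 'eq': stack = [0] (depth 1)
After 'push 15': stack = [0, 15] (depth 2)
After 'push 15': stack = [0, 15, 15] (depth 3)
After 'push 18': stack = [0, 15, 15, 18] (depth 4)
After 'eq': stack = [0, 15, 0] (depth 3)
After 'pick 2': stack = [0, 15, 0, 0] (depth 4)
After 'drop': stack = [0, 15, 0] (depth 3)
After 'gt': stack = [0, 1] (depth 2)
After 'push 2': stack = [0, 1, 2] (depth 3)
After 'pick 2': stack = [0, 1, 2, 0] (depth 4)
After 'pick 1': stack = [0, 1, 2, 0, 2] (depth 5)
After 'push -3': stack = [0, 1, 2, 0, 2, -3] (depth 6)
After 'push 3': stack = [0, 1, 2, 0, 2, -3, 3] (depth 7)
After 'dup': stack = [0, 1, 2, 0, 2, -3, 3, 3] (depth 8)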